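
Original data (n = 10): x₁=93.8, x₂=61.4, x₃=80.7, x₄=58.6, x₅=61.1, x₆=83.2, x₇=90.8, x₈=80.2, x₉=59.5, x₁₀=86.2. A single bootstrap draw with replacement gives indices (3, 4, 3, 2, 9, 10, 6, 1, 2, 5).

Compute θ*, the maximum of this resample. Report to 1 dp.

θ* = 93.8

Resample values: 80.7, 58.6, 80.7, 61.4, 59.5, 86.2, 83.2, 93.8, 61.4, 61.1.
Maximum = 93.8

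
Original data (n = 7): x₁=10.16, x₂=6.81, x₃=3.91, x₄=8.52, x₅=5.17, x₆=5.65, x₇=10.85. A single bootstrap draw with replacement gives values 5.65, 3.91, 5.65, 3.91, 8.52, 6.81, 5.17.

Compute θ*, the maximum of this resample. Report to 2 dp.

θ* = 8.52

Maximum = 8.52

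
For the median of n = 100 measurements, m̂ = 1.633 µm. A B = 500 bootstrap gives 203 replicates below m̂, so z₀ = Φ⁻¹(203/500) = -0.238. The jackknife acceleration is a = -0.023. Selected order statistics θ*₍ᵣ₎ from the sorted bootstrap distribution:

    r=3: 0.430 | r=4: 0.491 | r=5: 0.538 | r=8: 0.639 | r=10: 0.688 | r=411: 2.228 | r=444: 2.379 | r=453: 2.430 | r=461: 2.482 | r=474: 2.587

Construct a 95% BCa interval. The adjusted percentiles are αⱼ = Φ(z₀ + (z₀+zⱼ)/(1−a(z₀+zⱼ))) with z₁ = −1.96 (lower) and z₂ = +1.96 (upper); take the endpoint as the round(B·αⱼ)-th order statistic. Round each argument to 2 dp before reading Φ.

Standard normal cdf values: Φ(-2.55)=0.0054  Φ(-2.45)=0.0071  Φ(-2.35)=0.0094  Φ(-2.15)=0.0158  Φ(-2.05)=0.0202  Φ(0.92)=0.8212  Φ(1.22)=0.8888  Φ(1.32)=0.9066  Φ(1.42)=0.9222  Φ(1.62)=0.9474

(0.430, 2.482)

Lower: z₀ + z₁ = -0.238 + (-1.960) = -2.198; 1 − a(z₀+z₁) = 1 − (-0.023)(-2.198) = 0.9494; argument = -0.238 + (-2.198)/0.9494 = -2.5530 → -2.55.
α₁ = Φ(-2.55) = 0.0054; rank = round(500 × 0.0054) = 3; θ*₍3₎ = 0.430.
Upper: z₀ + z₂ = 1.722; 1 − a(z₀+z₂) = 1.0396; argument = 1.4184 → 1.42; α₂ = 0.9222; rank = 461; θ*₍461₎ = 2.482.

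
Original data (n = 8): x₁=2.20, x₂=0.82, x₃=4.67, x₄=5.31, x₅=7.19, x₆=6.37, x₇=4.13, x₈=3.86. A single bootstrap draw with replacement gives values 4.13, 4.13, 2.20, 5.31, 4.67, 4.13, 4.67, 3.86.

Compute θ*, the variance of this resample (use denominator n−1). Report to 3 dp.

Mean = 4.1375; sum of squared deviations = 5.7729
s² = 5.7729 / 7 = 0.8247

θ* = 0.825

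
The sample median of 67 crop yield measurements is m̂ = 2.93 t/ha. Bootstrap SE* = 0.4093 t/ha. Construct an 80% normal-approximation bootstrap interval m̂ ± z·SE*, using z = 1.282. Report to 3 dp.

Margin = 1.282 × 0.4093 = 0.5247
Interval: 2.93 ± 0.5247

(2.405, 3.455)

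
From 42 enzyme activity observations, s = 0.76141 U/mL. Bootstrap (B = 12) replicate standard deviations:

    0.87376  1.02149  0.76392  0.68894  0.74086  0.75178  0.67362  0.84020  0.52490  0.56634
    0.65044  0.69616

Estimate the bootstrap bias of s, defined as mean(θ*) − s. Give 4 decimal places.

bias = −0.0287

mean(θ*) = (0.87376 + 1.02149 + 0.76392 + 0.68894 + 0.74086 + 0.75178 + 0.67362 + 0.84020 + 0.52490 + 0.56634 + 0.65044 + 0.69616) / 12 = 0.73270
bias = 0.73270 − 0.76141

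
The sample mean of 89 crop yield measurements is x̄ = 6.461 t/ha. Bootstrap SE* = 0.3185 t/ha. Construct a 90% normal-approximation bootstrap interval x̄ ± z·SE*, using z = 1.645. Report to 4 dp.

(5.9371, 6.9849)

Margin = 1.645 × 0.3185 = 0.52393
Interval: 6.461 ± 0.52393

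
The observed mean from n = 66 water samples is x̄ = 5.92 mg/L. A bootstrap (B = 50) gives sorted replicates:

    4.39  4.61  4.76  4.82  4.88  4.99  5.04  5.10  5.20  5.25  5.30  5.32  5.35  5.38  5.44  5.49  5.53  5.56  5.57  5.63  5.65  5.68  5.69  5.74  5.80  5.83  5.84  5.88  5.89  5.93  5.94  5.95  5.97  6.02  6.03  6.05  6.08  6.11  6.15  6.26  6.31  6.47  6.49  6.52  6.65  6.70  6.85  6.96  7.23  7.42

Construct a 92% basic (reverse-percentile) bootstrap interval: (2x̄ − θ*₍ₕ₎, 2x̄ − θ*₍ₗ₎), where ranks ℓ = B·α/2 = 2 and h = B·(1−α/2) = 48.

(4.88, 7.23)

Percentile endpoints at ranks 2 and 48: θ*₍2₎ = 4.61, θ*₍48₎ = 6.96.
Basic interval reflects these around x̄:
  lower = 2 × 5.92 − 6.96 = 4.88
  upper = 2 × 5.92 − 4.61 = 7.23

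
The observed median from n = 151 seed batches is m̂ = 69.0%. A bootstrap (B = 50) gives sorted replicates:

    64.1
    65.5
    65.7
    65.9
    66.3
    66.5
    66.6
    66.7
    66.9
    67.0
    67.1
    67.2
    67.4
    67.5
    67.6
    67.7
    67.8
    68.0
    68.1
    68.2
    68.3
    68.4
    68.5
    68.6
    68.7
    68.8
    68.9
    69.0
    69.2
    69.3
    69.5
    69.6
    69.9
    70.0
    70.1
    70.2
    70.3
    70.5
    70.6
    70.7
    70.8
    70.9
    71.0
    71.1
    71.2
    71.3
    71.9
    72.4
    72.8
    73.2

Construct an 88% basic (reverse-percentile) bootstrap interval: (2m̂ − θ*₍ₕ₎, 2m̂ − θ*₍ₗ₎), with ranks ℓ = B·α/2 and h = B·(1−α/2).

Percentile endpoints at ranks 3 and 47: θ*₍3₎ = 65.7, θ*₍47₎ = 71.9.
Basic interval reflects these around m̂:
  lower = 2 × 69.0 − 71.9 = 66.1
  upper = 2 × 69.0 − 65.7 = 72.3

(66.1, 72.3)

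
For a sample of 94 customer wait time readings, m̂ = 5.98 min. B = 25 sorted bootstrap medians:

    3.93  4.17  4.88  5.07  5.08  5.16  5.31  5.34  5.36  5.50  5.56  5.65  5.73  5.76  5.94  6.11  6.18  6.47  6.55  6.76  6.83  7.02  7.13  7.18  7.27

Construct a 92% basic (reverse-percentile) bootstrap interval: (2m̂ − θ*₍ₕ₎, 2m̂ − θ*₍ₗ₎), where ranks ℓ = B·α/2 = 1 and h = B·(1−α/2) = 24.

Percentile endpoints at ranks 1 and 24: θ*₍1₎ = 3.93, θ*₍24₎ = 7.18.
Basic interval reflects these around m̂:
  lower = 2 × 5.98 − 7.18 = 4.78
  upper = 2 × 5.98 − 3.93 = 8.03

(4.78, 8.03)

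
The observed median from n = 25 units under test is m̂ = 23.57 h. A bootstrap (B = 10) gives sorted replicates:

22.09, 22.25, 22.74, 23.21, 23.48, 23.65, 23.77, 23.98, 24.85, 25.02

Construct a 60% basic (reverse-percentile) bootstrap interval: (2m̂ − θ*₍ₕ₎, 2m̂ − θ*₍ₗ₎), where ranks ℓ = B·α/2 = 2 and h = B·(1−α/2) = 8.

Percentile endpoints at ranks 2 and 8: θ*₍2₎ = 22.25, θ*₍8₎ = 23.98.
Basic interval reflects these around m̂:
  lower = 2 × 23.57 − 23.98 = 23.16
  upper = 2 × 23.57 − 22.25 = 24.89

(23.16, 24.89)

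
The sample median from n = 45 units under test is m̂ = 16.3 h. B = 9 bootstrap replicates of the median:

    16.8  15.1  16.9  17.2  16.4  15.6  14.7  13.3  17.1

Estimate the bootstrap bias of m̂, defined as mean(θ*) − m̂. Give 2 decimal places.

bias = −0.40

mean(θ*) = (16.8 + 15.1 + 16.9 + 17.2 + 16.4 + 15.6 + 14.7 + 13.3 + 17.1) / 9 = 15.900
bias = 15.900 − 16.3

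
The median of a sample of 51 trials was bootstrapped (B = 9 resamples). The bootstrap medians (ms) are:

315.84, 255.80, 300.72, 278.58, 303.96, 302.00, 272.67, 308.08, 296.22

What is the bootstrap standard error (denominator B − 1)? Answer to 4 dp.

SE* = 19.4427

Bootstrap SE is the standard deviation of the 9 replicate medians.
Mean of replicates: (315.84 + 255.80 + 300.72 + 278.58 + 303.96 + 302.00 + 272.67 + 308.08 + 296.22) / 9 = 2633.87000 / 9 = 292.65222
Sum of squared deviations: (+23.18778)² + (−36.85222)² + (+8.06778)² + (−14.07222)² + (+11.30778)² + (+9.34778)² + (−19.98222)² + (+15.42778)² + (+3.56778)² = 3024.15716
Variance = 3024.15716 / 8 = 378.01964
SE* = √378.01964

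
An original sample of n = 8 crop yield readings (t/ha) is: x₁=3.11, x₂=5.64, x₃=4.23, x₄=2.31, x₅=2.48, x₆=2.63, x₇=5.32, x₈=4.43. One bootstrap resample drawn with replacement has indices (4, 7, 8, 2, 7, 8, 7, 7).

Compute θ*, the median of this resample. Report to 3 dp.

θ* = 5.320

Resample values: 2.31, 5.32, 4.43, 5.64, 5.32, 4.43, 5.32, 5.32.
Sorted: 2.31, 4.43, 4.43, 5.32, 5.32, 5.32, 5.32, 5.64
Median = average of the two middle values = 5.320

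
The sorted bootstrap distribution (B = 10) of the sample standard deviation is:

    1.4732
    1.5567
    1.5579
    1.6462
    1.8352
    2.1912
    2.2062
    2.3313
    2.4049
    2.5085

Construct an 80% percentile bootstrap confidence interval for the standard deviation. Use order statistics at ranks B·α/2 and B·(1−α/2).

α = 0.20; lower rank = 10 × 0.100 = 1; upper rank = 10 × 0.900 = 9.
The 1st smallest replicate is 1.4732; the 9th is 2.4049.

(1.4732, 2.4049)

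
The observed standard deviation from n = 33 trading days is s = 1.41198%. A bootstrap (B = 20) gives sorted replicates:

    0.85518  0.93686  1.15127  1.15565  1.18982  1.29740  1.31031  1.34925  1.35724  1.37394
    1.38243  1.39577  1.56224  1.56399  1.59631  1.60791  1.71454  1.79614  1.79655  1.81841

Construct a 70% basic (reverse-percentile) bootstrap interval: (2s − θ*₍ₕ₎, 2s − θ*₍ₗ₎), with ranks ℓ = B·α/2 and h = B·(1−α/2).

(1.10942, 1.67269)

Percentile endpoints at ranks 3 and 17: θ*₍3₎ = 1.15127, θ*₍17₎ = 1.71454.
Basic interval reflects these around s:
  lower = 2 × 1.41198 − 1.71454 = 1.10942
  upper = 2 × 1.41198 − 1.15127 = 1.67269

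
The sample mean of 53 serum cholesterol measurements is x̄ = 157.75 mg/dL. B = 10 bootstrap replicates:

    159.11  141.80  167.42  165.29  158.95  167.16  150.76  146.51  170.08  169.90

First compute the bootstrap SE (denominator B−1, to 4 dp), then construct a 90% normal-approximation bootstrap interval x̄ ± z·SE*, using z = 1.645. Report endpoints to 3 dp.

(140.997, 174.503)

Mean of replicates = 159.6980; sum of squared deviations = 933.5028; SE* = √(933.5028/9) = 10.1844
Margin = 1.645 × 10.1844 = 16.7533
Interval: 157.75 ± 16.7533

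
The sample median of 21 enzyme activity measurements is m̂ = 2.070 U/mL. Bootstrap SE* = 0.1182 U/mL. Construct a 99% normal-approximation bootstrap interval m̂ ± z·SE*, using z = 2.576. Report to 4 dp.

Margin = 2.576 × 0.1182 = 0.30448
Interval: 2.070 ± 0.30448

(1.7655, 2.3745)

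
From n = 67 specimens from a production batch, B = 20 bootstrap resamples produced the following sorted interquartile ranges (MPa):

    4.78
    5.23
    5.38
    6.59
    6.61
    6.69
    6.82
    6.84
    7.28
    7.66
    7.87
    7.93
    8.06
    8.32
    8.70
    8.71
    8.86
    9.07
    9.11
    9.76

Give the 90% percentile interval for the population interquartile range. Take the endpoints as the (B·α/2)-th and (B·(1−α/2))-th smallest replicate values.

α = 0.10; lower rank = 20 × 0.050 = 1; upper rank = 20 × 0.950 = 19.
The 1st smallest replicate is 4.78; the 19th is 9.11.

(4.78, 9.11)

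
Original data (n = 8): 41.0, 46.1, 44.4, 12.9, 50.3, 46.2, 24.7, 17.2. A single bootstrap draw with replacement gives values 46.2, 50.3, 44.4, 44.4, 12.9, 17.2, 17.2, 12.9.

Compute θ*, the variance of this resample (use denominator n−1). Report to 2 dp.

Mean = 30.6875; sum of squared deviations = 1997.9688
s² = 1997.9688 / 7 = 285.4241

θ* = 285.42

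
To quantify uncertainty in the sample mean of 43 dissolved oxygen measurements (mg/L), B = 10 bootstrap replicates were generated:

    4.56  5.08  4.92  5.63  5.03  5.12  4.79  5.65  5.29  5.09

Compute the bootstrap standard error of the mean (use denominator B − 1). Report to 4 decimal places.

SE* = 0.3404

Bootstrap SE is the standard deviation of the 10 replicate means.
Mean of replicates: (4.56 + 5.08 + 4.92 + 5.63 + 5.03 + 5.12 + 4.79 + 5.65 + 5.29 + 5.09) / 10 = 51.16000 / 10 = 5.11600
Sum of squared deviations: (−0.55600)² + (−0.03600)² + (−0.19600)² + (+0.51400)² + (−0.08600)² + (+0.00400)² + (−0.32600)² + (+0.53400)² + (+0.17400)² + (−0.02600)² = 1.04284
Variance = 1.04284 / 9 = 0.11587
SE* = √0.11587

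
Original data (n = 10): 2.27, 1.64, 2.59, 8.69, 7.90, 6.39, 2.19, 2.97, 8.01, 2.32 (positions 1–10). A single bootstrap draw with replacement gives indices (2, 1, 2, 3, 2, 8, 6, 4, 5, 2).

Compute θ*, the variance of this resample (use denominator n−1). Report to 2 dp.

Resample values: 1.64, 2.27, 1.64, 2.59, 1.64, 2.97, 6.39, 8.69, 7.90, 1.64.
Mean = 3.7370; sum of squared deviations = 70.5468
s² = 70.5468 / 9 = 7.8385

θ* = 7.84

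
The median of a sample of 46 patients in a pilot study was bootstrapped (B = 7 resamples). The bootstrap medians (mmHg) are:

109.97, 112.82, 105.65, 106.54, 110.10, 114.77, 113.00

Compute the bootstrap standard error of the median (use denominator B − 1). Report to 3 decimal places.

SE* = 3.402

Bootstrap SE is the standard deviation of the 7 replicate medians.
Mean of replicates: (109.97 + 112.82 + 105.65 + 106.54 + 110.10 + 114.77 + 113.00) / 7 = 772.8500 / 7 = 110.4071
Sum of squared deviations: (−0.4371)² + (+2.4129)² + (−4.7571)² + (−3.8671)² + (−0.3071)² + (+4.3629)² + (+2.5929)² = 69.4499
Variance = 69.4499 / 6 = 11.5750
SE* = √11.5750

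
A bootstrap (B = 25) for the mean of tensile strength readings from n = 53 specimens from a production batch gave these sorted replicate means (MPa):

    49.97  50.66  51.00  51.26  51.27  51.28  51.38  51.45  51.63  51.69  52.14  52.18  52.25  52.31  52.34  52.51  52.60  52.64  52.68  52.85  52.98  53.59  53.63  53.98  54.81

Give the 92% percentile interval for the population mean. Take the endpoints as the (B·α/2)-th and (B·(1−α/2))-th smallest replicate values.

α = 0.08; lower rank = 25 × 0.040 = 1; upper rank = 25 × 0.960 = 24.
The 1st smallest replicate is 49.97; the 24th is 53.98.

(49.97, 53.98)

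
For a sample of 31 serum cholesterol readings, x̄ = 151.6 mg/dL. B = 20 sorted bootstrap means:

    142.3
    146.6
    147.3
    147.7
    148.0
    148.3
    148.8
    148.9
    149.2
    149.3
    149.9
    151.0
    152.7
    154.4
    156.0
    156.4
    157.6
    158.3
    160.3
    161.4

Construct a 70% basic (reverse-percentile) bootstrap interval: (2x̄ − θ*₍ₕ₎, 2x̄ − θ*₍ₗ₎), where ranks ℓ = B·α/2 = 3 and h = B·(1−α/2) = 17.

Percentile endpoints at ranks 3 and 17: θ*₍3₎ = 147.3, θ*₍17₎ = 157.6.
Basic interval reflects these around x̄:
  lower = 2 × 151.6 − 157.6 = 145.6
  upper = 2 × 151.6 − 147.3 = 155.9

(145.6, 155.9)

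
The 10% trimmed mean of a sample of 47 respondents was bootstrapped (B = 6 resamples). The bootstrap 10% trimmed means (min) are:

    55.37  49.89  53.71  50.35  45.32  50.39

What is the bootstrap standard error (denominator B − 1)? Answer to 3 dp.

Bootstrap SE is the standard deviation of the 6 replicate 10% trimmed means.
Mean of replicates: (55.37 + 49.89 + 53.71 + 50.35 + 45.32 + 50.39) / 6 = 305.0300 / 6 = 50.8383
Sum of squared deviations: (+4.5317)² + (−0.9483)² + (+2.8717)² + (−0.4883)² + (−5.5183)² + (−0.4483)² = 60.5733
Variance = 60.5733 / 5 = 12.1147
SE* = √12.1147

SE* = 3.481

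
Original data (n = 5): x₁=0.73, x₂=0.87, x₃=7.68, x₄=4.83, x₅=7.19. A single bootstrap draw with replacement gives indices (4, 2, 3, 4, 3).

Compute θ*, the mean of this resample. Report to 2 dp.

Resample values: 4.83, 0.87, 7.68, 4.83, 7.68.
Mean = (4.83 + 0.87 + 7.68 + 4.83 + 7.68) / 5 = 25.890 / 5 = 5.18

θ* = 5.18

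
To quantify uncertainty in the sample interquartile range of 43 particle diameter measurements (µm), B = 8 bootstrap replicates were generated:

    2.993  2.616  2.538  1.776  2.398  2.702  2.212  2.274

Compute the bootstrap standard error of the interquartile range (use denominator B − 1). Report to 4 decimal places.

Bootstrap SE is the standard deviation of the 8 replicate interquartile ranges.
Mean of replicates: (2.993 + 2.616 + 2.538 + 1.776 + 2.398 + 2.702 + 2.212 + 2.274) / 8 = 19.50900 / 8 = 2.43863
Sum of squared deviations: (+0.55437)² + (+0.17738)² + (+0.09937)² + (−0.66263)² + (−0.04062)² + (+0.26337)² + (−0.22662)² + (−0.16463)² = 0.93722
Variance = 0.93722 / 7 = 0.13389
SE* = √0.13389

SE* = 0.3659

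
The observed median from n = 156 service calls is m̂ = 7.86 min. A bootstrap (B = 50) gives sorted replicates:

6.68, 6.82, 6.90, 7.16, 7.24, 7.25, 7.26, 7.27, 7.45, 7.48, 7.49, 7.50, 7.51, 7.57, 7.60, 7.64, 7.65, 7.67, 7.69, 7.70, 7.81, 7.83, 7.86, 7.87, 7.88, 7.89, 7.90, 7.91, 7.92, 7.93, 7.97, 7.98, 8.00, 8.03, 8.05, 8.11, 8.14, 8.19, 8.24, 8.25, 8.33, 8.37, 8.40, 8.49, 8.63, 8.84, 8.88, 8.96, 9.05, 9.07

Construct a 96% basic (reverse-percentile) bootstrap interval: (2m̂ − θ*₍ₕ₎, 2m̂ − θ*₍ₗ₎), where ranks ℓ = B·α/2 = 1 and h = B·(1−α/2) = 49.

Percentile endpoints at ranks 1 and 49: θ*₍1₎ = 6.68, θ*₍49₎ = 9.05.
Basic interval reflects these around m̂:
  lower = 2 × 7.86 − 9.05 = 6.67
  upper = 2 × 7.86 − 6.68 = 9.04

(6.67, 9.04)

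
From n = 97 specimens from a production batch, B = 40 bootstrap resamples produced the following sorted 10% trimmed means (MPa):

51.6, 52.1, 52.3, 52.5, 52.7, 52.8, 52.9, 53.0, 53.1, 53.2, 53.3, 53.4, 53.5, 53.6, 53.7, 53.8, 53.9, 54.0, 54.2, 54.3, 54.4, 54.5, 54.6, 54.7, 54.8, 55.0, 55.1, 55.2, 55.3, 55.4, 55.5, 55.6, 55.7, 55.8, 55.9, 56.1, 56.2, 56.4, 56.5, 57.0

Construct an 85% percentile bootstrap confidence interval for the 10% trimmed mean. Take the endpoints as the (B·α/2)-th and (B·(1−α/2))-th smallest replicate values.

(52.3, 56.2)

α = 0.15; lower rank = 40 × 0.075 = 3; upper rank = 40 × 0.925 = 37.
The 3rd smallest replicate is 52.3; the 37th is 56.2.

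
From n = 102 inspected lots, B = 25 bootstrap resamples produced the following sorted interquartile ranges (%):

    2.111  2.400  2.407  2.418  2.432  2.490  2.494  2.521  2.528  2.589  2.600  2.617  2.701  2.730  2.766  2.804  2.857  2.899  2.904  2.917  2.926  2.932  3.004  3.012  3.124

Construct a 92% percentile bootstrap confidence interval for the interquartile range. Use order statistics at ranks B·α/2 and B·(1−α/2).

α = 0.08; lower rank = 25 × 0.040 = 1; upper rank = 25 × 0.960 = 24.
The 1st smallest replicate is 2.111; the 24th is 3.012.

(2.111, 3.012)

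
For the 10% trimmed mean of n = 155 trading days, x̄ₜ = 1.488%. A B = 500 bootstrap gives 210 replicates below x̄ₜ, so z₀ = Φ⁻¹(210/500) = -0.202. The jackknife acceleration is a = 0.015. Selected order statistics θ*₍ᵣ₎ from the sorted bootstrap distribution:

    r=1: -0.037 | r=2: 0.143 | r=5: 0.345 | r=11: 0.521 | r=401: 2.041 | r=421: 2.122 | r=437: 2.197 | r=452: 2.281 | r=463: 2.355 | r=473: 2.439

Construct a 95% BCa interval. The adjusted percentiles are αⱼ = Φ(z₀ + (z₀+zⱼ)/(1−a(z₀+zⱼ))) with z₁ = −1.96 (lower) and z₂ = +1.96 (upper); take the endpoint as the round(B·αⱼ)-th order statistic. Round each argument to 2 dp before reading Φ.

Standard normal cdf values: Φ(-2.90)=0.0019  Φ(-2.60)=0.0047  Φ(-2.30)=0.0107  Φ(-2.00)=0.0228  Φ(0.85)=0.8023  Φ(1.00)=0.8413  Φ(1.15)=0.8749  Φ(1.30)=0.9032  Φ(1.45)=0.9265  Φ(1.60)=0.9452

(0.345, 2.439)

Lower: z₀ + z₁ = -0.202 + (-1.960) = -2.162; 1 − a(z₀+z₁) = 1 − (0.015)(-2.162) = 1.0324; argument = -0.202 + (-2.162)/1.0324 = -2.2961 → -2.30.
α₁ = Φ(-2.30) = 0.0107; rank = round(500 × 0.0107) = 5; θ*₍5₎ = 0.345.
Upper: z₀ + z₂ = 1.758; 1 − a(z₀+z₂) = 0.9736; argument = 1.6036 → 1.60; α₂ = 0.9452; rank = 473; θ*₍473₎ = 2.439.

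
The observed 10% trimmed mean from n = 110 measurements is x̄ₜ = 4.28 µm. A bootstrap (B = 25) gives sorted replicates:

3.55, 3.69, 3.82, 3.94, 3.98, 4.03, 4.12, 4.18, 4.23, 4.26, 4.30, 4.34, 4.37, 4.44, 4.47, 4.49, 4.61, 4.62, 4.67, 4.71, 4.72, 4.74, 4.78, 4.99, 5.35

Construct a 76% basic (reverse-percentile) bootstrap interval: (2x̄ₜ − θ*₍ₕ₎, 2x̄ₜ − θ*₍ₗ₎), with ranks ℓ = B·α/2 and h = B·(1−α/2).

Percentile endpoints at ranks 3 and 22: θ*₍3₎ = 3.82, θ*₍22₎ = 4.74.
Basic interval reflects these around x̄ₜ:
  lower = 2 × 4.28 − 4.74 = 3.82
  upper = 2 × 4.28 − 3.82 = 4.74

(3.82, 4.74)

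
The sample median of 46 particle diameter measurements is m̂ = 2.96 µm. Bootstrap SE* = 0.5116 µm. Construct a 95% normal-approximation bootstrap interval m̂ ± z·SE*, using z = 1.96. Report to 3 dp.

Margin = 1.96 × 0.5116 = 1.0027
Interval: 2.96 ± 1.0027

(1.957, 3.963)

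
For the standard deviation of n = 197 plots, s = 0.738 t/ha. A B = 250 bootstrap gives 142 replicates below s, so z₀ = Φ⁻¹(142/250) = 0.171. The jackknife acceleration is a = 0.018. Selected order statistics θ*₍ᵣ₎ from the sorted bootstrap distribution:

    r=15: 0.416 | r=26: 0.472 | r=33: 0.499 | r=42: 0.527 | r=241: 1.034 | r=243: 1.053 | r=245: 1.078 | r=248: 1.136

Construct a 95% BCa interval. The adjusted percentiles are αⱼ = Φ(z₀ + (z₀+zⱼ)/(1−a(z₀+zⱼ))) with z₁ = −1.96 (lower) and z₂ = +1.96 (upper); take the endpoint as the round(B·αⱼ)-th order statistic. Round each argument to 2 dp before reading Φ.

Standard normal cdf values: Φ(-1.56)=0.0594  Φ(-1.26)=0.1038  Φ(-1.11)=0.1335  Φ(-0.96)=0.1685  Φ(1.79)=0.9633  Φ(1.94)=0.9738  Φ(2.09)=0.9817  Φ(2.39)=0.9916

Lower: z₀ + z₁ = 0.171 + (-1.960) = -1.789; 1 − a(z₀+z₁) = 1 − (0.018)(-1.789) = 1.0322; argument = 0.171 + (-1.789)/1.0322 = -1.5622 → -1.56.
α₁ = Φ(-1.56) = 0.0594; rank = round(250 × 0.0594) = 15; θ*₍15₎ = 0.416.
Upper: z₀ + z₂ = 2.131; 1 − a(z₀+z₂) = 0.9616; argument = 2.3870 → 2.39; α₂ = 0.9916; rank = 248; θ*₍248₎ = 1.136.

(0.416, 1.136)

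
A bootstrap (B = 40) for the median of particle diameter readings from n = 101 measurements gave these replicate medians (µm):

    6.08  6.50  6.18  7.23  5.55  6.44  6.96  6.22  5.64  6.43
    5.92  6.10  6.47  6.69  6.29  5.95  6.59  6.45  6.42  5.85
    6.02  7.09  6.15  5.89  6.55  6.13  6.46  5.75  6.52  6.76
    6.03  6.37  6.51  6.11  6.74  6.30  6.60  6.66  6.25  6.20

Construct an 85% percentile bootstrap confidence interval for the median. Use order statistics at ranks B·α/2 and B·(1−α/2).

Sorted replicates: 5.55, 5.64, 5.75, 5.85, 5.89, 5.92, 5.95, 6.02, 6.03, 6.08, 6.10, 6.11, 6.13, 6.15, 6.18, 6.20, 6.22, 6.25, 6.29, 6.30, 6.37, 6.42, 6.43, 6.44, 6.45, 6.46, 6.47, 6.50, 6.51, 6.52, 6.55, 6.59, 6.60, 6.66, 6.69, 6.74, 6.76, 6.96, 7.09, 7.23
α = 0.15; lower rank = 40 × 0.075 = 3; upper rank = 40 × 0.925 = 37.
The 3rd smallest replicate is 5.75; the 37th is 6.76.

(5.75, 6.76)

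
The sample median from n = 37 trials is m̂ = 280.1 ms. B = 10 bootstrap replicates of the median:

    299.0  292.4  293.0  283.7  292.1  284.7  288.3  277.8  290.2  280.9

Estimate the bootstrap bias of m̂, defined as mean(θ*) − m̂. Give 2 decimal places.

bias = +8.11

mean(θ*) = (299.0 + 292.4 + 293.0 + 283.7 + 292.1 + 284.7 + 288.3 + 277.8 + 290.2 + 280.9) / 10 = 288.210
bias = 288.210 − 280.1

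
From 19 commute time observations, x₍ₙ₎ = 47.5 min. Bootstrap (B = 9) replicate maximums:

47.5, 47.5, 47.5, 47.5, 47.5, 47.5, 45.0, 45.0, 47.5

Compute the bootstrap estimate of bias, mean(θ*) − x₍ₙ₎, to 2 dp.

bias = −0.56

mean(θ*) = (47.5 + 47.5 + 47.5 + 47.5 + 47.5 + 47.5 + 45.0 + 45.0 + 47.5) / 9 = 46.944
bias = 46.944 − 47.5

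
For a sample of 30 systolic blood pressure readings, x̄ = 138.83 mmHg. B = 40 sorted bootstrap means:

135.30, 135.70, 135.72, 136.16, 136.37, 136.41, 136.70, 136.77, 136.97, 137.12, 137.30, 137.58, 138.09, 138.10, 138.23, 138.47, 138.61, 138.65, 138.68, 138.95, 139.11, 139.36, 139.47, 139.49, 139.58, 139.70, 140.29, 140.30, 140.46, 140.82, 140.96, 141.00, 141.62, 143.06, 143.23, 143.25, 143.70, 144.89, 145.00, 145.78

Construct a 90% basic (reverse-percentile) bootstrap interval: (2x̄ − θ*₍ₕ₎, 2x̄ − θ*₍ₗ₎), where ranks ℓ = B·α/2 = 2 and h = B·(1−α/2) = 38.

Percentile endpoints at ranks 2 and 38: θ*₍2₎ = 135.70, θ*₍38₎ = 144.89.
Basic interval reflects these around x̄:
  lower = 2 × 138.83 − 144.89 = 132.77
  upper = 2 × 138.83 − 135.70 = 141.96

(132.77, 141.96)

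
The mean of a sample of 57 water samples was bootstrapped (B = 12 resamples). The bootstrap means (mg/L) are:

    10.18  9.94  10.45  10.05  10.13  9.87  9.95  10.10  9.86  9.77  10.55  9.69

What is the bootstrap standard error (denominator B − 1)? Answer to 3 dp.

SE* = 0.258

Bootstrap SE is the standard deviation of the 12 replicate means.
Mean of replicates: (10.18 + 9.94 + 10.45 + 10.05 + 10.13 + 9.87 + 9.95 + 10.10 + 9.86 + 9.77 + 10.55 + 9.69) / 12 = 120.5400 / 12 = 10.0450
Sum of squared deviations: (+0.1350)² + (−0.1050)² + (+0.4050)² + (+0.0050)² + (+0.0850)² + (−0.1750)² + (−0.0950)² + (+0.0550)² + (−0.1850)² + (−0.2750)² + (+0.5050)² + (−0.3550)² = 0.7341
Variance = 0.7341 / 11 = 0.0667
SE* = √0.0667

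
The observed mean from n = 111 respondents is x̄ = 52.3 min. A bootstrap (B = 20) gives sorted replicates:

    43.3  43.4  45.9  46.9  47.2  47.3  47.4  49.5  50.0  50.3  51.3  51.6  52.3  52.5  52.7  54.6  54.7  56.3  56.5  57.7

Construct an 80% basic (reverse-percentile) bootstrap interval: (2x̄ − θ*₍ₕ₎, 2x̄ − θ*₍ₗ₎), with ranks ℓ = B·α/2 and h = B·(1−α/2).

(48.3, 61.2)

Percentile endpoints at ranks 2 and 18: θ*₍2₎ = 43.4, θ*₍18₎ = 56.3.
Basic interval reflects these around x̄:
  lower = 2 × 52.3 − 56.3 = 48.3
  upper = 2 × 52.3 − 43.4 = 61.2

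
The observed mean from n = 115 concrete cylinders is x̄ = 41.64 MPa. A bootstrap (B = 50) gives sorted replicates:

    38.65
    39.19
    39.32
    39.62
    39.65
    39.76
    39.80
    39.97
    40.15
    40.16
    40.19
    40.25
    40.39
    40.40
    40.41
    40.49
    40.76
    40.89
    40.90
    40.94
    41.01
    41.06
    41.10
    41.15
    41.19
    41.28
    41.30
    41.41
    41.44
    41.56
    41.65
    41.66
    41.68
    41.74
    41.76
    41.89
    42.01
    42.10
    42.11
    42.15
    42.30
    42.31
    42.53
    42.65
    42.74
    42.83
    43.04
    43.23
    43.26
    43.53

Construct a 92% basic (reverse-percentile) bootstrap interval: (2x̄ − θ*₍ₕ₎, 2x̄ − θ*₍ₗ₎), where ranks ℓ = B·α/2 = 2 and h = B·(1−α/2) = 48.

Percentile endpoints at ranks 2 and 48: θ*₍2₎ = 39.19, θ*₍48₎ = 43.23.
Basic interval reflects these around x̄:
  lower = 2 × 41.64 − 43.23 = 40.05
  upper = 2 × 41.64 − 39.19 = 44.09

(40.05, 44.09)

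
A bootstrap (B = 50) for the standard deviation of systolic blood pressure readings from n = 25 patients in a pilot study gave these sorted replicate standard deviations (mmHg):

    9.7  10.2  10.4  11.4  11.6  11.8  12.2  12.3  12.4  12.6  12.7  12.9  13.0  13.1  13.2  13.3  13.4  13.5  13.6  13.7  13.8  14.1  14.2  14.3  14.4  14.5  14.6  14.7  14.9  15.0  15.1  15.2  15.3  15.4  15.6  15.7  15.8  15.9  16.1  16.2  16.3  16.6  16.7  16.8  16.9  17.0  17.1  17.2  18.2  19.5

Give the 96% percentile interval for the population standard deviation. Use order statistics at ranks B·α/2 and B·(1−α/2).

(9.7, 18.2)

α = 0.04; lower rank = 50 × 0.020 = 1; upper rank = 50 × 0.980 = 49.
The 1st smallest replicate is 9.7; the 49th is 18.2.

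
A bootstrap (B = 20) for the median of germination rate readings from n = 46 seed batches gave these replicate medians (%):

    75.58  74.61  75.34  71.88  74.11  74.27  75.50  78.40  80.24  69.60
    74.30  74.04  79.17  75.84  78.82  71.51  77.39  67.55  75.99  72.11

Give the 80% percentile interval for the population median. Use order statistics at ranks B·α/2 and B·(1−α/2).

(69.60, 78.82)

Sorted replicates: 67.55, 69.60, 71.51, 71.88, 72.11, 74.04, 74.11, 74.27, 74.30, 74.61, 75.34, 75.50, 75.58, 75.84, 75.99, 77.39, 78.40, 78.82, 79.17, 80.24
α = 0.20; lower rank = 20 × 0.100 = 2; upper rank = 20 × 0.900 = 18.
The 2nd smallest replicate is 69.60; the 18th is 78.82.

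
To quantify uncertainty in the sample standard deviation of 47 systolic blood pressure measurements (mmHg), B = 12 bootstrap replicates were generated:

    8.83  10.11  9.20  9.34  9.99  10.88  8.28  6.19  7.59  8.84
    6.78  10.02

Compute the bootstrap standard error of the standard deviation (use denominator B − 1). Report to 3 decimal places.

Bootstrap SE is the standard deviation of the 12 replicate standard deviations.
Mean of replicates: (8.83 + 10.11 + 9.20 + 9.34 + 9.99 + 10.88 + 8.28 + 6.19 + 7.59 + 8.84 + 6.78 + 10.02) / 12 = 106.0500 / 12 = 8.8375
Sum of squared deviations: (−0.0075)² + (+1.2725)² + (+0.3625)² + (+0.5025)² + (+1.1525)² + (+2.0425)² + (−0.5575)² + (−2.6475)² + (−1.2475)² + (+0.0025)² + (−2.0575)² + (+1.1825)² = 22.0112
Variance = 22.0112 / 11 = 2.0010
SE* = √2.0010

SE* = 1.415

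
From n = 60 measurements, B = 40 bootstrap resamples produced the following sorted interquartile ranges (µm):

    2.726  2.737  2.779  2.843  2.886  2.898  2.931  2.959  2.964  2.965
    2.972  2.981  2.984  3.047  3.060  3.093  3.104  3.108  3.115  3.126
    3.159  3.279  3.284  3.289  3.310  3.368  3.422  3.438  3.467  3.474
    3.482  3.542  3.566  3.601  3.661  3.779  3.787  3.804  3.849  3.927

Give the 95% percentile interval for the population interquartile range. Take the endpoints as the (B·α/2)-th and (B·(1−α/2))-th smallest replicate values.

α = 0.05; lower rank = 40 × 0.025 = 1; upper rank = 40 × 0.975 = 39.
The 1st smallest replicate is 2.726; the 39th is 3.849.

(2.726, 3.849)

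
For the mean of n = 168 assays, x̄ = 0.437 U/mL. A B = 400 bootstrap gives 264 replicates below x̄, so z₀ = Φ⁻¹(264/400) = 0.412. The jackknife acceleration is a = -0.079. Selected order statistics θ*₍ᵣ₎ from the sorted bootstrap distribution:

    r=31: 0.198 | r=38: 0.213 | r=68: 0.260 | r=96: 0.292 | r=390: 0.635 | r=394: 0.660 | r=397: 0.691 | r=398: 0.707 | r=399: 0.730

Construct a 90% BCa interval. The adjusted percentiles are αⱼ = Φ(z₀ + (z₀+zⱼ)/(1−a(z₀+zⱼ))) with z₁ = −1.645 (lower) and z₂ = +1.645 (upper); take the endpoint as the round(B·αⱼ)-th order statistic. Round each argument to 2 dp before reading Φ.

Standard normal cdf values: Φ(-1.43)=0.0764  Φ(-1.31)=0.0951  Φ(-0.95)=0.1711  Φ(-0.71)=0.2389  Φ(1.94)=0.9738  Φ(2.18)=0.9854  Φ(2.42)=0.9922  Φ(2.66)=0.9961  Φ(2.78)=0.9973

Lower: z₀ + z₁ = 0.412 + (-1.645) = -1.233; 1 − a(z₀+z₁) = 1 − (-0.079)(-1.233) = 0.9026; argument = 0.412 + (-1.233)/0.9026 = -0.9541 → -0.95.
α₁ = Φ(-0.95) = 0.1711; rank = round(400 × 0.1711) = 68; θ*₍68₎ = 0.260.
Upper: z₀ + z₂ = 2.057; 1 − a(z₀+z₂) = 1.1625; argument = 2.1815 → 2.18; α₂ = 0.9854; rank = 394; θ*₍394₎ = 0.660.

(0.260, 0.660)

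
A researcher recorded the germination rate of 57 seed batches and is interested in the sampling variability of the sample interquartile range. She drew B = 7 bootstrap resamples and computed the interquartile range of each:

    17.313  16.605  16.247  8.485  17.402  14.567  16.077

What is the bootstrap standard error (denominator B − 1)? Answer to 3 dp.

SE* = 3.126

Bootstrap SE is the standard deviation of the 7 replicate interquartile ranges.
Mean of replicates: (17.313 + 16.605 + 16.247 + 8.485 + 17.402 + 14.567 + 16.077) / 7 = 106.6960 / 7 = 15.2423
Sum of squared deviations: (+2.0707)² + (+1.3627)² + (+1.0047)² + (−6.7573)² + (+2.1597)² + (−0.6753)² + (+0.8347)² = 58.6323
Variance = 58.6323 / 6 = 9.7721
SE* = √9.7721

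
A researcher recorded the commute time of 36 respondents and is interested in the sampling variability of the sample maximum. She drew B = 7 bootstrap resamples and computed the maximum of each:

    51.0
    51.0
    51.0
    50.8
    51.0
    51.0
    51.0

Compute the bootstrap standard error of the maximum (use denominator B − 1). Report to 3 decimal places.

SE* = 0.076

Bootstrap SE is the standard deviation of the 7 replicate maximums.
Mean of replicates: (51.0 + 51.0 + 51.0 + 50.8 + 51.0 + 51.0 + 51.0) / 7 = 356.80000 / 7 = 50.97143
Sum of squared deviations: (+0.02857)² + (+0.02857)² + (+0.02857)² + (−0.17143)² + (+0.02857)² + (+0.02857)² + (+0.02857)² = 0.03429
Variance = 0.03429 / 6 = 0.00571
SE* = √0.00571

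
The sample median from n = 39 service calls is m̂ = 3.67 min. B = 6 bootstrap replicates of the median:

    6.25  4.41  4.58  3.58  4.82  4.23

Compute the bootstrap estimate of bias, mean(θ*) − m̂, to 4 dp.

bias = +0.9750

mean(θ*) = (6.25 + 4.41 + 4.58 + 3.58 + 4.82 + 4.23) / 6 = 4.64500
bias = 4.64500 − 3.67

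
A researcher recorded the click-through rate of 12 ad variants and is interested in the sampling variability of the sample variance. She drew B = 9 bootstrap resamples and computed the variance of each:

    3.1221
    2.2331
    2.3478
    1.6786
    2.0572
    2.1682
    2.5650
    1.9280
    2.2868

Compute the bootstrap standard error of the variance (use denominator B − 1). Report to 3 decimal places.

SE* = 0.410

Bootstrap SE is the standard deviation of the 9 replicate variances.
Mean of replicates: (3.1221 + 2.2331 + 2.3478 + 1.6786 + 2.0572 + 2.1682 + 2.5650 + 1.9280 + 2.2868) / 9 = 20.38680 / 9 = 2.26520
Sum of squared deviations: (+0.85690)² + (−0.03210)² + (+0.08260)² + (−0.58660)² + (−0.20800)² + (−0.09700)² + (+0.29980)² + (−0.33720)² + (+0.02160)² = 1.34295
Variance = 1.34295 / 8 = 0.16787
SE* = √0.16787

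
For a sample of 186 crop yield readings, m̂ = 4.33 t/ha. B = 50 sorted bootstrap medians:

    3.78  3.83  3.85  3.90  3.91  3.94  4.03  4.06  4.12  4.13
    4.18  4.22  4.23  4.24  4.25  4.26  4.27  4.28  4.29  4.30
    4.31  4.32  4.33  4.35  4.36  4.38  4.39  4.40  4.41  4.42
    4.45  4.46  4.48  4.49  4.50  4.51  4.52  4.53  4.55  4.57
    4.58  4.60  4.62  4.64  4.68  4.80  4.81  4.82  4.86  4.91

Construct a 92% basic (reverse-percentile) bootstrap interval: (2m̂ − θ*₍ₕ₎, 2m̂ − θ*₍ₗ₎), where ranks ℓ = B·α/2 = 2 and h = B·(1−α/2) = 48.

Percentile endpoints at ranks 2 and 48: θ*₍2₎ = 3.83, θ*₍48₎ = 4.82.
Basic interval reflects these around m̂:
  lower = 2 × 4.33 − 4.82 = 3.84
  upper = 2 × 4.33 − 3.83 = 4.83

(3.84, 4.83)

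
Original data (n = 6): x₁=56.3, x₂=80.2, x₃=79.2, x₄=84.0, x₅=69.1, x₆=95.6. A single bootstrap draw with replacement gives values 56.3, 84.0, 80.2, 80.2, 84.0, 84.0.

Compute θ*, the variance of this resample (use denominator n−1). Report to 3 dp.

Mean = 78.1167; sum of squared deviations = 588.4883
s² = 588.4883 / 5 = 117.6977

θ* = 117.698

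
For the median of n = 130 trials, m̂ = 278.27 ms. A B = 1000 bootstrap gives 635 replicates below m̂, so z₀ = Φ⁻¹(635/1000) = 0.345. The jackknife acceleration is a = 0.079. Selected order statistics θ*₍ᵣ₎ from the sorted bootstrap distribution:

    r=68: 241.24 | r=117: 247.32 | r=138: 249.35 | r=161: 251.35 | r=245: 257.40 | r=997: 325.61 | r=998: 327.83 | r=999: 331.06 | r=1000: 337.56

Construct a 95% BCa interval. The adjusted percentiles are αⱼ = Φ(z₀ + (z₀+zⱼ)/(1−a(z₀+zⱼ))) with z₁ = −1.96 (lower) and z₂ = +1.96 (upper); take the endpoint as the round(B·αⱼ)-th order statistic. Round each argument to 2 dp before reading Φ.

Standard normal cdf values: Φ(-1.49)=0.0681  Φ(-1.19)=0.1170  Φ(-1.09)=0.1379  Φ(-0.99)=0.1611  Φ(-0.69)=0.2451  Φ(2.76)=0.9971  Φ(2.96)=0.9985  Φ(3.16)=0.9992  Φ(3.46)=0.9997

Lower: z₀ + z₁ = 0.345 + (-1.960) = -1.615; 1 − a(z₀+z₁) = 1 − (0.079)(-1.615) = 1.1276; argument = 0.345 + (-1.615)/1.1276 = -1.0873 → -1.09.
α₁ = Φ(-1.09) = 0.1379; rank = round(1000 × 0.1379) = 138; θ*₍138₎ = 249.35.
Upper: z₀ + z₂ = 2.305; 1 − a(z₀+z₂) = 0.8179; argument = 3.1632 → 3.16; α₂ = 0.9992; rank = 999; θ*₍999₎ = 331.06.

(249.35, 331.06)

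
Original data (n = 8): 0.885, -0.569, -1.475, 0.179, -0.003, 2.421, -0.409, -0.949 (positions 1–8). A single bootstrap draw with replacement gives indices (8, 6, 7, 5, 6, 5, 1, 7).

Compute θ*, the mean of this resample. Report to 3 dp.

θ* = 0.494

Resample values: -0.949, 2.421, -0.409, -0.003, 2.421, -0.003, 0.885, -0.409.
Mean = ((-0.949) + 2.421 + (-0.409) + (-0.003) + 2.421 + (-0.003) + 0.885 + (-0.409)) / 8 = 3.9540 / 8 = 0.494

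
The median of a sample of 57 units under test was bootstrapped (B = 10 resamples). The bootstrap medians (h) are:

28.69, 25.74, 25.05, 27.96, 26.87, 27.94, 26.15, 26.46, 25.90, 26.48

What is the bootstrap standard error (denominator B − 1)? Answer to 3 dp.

Bootstrap SE is the standard deviation of the 10 replicate medians.
Mean of replicates: (28.69 + 25.74 + 25.05 + 27.96 + 26.87 + 27.94 + 26.15 + 26.46 + 25.90 + 26.48) / 10 = 267.2400 / 10 = 26.7240
Sum of squared deviations: (+1.9660)² + (−0.9840)² + (−1.6740)² + (+1.2360)² + (+0.1460)² + (+1.2160)² + (−0.5740)² + (−0.2640)² + (−0.8240)² + (−0.2440)² = 11.8010
Variance = 11.8010 / 9 = 1.3112
SE* = √1.3112

SE* = 1.145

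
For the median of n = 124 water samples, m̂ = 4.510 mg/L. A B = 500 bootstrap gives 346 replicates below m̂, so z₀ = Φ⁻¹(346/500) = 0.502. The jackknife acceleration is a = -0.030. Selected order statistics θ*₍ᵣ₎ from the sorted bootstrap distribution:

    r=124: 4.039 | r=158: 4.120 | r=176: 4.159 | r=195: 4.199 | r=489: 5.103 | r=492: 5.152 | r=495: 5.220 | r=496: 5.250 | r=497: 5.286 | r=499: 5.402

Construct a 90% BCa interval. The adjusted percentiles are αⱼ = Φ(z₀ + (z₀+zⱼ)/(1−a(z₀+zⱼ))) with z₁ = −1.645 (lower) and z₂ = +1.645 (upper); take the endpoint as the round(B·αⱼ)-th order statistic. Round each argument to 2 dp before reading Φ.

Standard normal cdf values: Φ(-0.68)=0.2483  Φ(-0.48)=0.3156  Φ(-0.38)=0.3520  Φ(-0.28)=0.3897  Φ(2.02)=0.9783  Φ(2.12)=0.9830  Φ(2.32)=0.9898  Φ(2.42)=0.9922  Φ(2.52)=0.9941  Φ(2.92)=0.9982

Lower: z₀ + z₁ = 0.502 + (-1.645) = -1.143; 1 − a(z₀+z₁) = 1 − (-0.030)(-1.143) = 0.9657; argument = 0.502 + (-1.143)/0.9657 = -0.6816 → -0.68.
α₁ = Φ(-0.68) = 0.2483; rank = round(500 × 0.2483) = 124; θ*₍124₎ = 4.039.
Upper: z₀ + z₂ = 2.147; 1 − a(z₀+z₂) = 1.0644; argument = 2.5191 → 2.52; α₂ = 0.9941; rank = 497; θ*₍497₎ = 5.286.

(4.039, 5.286)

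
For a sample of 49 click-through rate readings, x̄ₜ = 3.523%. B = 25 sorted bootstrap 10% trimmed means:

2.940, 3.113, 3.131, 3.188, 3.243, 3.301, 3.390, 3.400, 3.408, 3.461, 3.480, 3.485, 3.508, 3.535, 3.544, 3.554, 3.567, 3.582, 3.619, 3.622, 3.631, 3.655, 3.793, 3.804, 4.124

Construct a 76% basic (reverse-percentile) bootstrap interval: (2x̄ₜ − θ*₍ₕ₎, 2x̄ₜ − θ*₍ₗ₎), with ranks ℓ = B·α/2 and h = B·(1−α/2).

Percentile endpoints at ranks 3 and 22: θ*₍3₎ = 3.131, θ*₍22₎ = 3.655.
Basic interval reflects these around x̄ₜ:
  lower = 2 × 3.523 − 3.655 = 3.391
  upper = 2 × 3.523 − 3.131 = 3.915

(3.391, 3.915)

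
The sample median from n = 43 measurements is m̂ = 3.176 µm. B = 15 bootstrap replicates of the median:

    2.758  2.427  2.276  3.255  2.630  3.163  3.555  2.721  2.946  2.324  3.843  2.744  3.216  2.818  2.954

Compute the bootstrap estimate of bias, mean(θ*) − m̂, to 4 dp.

bias = −0.2673

mean(θ*) = (2.758 + 2.427 + 2.276 + 3.255 + 2.630 + 3.163 + 3.555 + 2.721 + 2.946 + 2.324 + 3.843 + 2.744 + 3.216 + 2.818 + 2.954) / 15 = 2.90867
bias = 2.90867 − 3.176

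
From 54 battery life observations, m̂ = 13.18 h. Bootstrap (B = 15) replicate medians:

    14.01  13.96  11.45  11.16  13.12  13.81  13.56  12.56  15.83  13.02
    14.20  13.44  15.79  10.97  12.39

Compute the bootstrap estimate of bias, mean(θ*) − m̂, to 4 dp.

mean(θ*) = (14.01 + 13.96 + 11.45 + 11.16 + 13.12 + 13.81 + 13.56 + 12.56 + 15.83 + 13.02 + 14.20 + 13.44 + 15.79 + 10.97 + 12.39) / 15 = 13.28467
bias = 13.28467 − 13.18

bias = +0.1047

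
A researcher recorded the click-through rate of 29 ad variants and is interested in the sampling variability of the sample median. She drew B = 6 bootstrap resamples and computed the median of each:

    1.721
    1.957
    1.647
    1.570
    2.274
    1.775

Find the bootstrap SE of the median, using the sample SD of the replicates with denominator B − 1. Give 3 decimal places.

Bootstrap SE is the standard deviation of the 6 replicate medians.
Mean of replicates: (1.721 + 1.957 + 1.647 + 1.570 + 2.274 + 1.775) / 6 = 10.9440 / 6 = 1.8240
Sum of squared deviations: (−0.1030)² + (+0.1330)² + (−0.1770)² + (−0.2540)² + (+0.4500)² + (−0.0490)² = 0.3290
Variance = 0.3290 / 5 = 0.0658
SE* = √0.0658

SE* = 0.257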